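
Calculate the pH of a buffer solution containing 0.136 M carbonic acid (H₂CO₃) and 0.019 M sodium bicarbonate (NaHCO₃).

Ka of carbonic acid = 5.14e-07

pKa = -log(5.14e-07) = 6.29. pH = pKa + log([A⁻]/[HA]) = 6.29 + log(0.019/0.136)

pH = 5.43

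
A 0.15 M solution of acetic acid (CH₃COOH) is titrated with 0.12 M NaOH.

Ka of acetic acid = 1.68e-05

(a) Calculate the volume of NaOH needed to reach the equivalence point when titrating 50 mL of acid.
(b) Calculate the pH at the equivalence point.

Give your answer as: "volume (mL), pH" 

moles acid = 0.15 × 50/1000 = 0.0075 mol; V_base = moles/0.12 × 1000 = 62.5 mL. At equivalence only the conjugate base is present: [A⁻] = 0.0075/0.113 = 6.6667e-02 M. Kb = Kw/Ka = 5.95e-10; [OH⁻] = √(Kb × [A⁻]) = 6.2994e-06; pOH = 5.20; pH = 14 - pOH = 8.80.

V = 62.5 mL, pH = 8.80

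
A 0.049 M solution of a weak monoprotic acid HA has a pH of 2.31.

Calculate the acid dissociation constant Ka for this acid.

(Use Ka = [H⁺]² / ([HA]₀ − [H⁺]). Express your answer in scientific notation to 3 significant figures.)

[H⁺] = 10^(−pH) = 10^(−2.31) = 4.898e-03 M. For HA ⇌ H⁺ + A⁻, Ka = [H⁺][A⁻]/[HA] = [H⁺]² / ([HA]₀ − [H⁺]) = (4.898e-03)² / (0.049 − 4.898e-03) = 5.44e-04.

K_a = 5.44e-04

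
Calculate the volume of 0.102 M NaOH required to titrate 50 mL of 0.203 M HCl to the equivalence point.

At equivalence: moles acid = moles base. moles HCl = 0.203 × 50/1000 = 0.01015 mol. V_base = moles / 0.102 × 1000 = 99.5 mL.

V_{base} = 99.5 mL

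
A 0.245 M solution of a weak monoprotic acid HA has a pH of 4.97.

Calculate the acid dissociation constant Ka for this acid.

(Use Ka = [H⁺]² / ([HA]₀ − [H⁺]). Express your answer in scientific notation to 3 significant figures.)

[H⁺] = 10^(−pH) = 10^(−4.97) = 1.072e-05 M. For HA ⇌ H⁺ + A⁻, Ka = [H⁺][A⁻]/[HA] = [H⁺]² / ([HA]₀ − [H⁺]) = (1.072e-05)² / (0.245 − 1.072e-05) = 4.69e-10.

K_a = 4.69e-10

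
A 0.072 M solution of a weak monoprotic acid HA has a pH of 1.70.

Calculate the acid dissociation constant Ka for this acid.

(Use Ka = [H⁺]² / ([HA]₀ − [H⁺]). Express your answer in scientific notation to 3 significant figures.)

[H⁺] = 10^(−pH) = 10^(−1.70) = 1.995e-02 M. For HA ⇌ H⁺ + A⁻, Ka = [H⁺][A⁻]/[HA] = [H⁺]² / ([HA]₀ − [H⁺]) = (1.995e-02)² / (0.072 − 1.995e-02) = 7.65e-03.

K_a = 7.65e-03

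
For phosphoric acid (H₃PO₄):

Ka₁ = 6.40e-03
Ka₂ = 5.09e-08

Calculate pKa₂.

pKa₂ = -log(Ka₂) = -log(5.09e-08) = 7.29.

pK_{a2} = 7.29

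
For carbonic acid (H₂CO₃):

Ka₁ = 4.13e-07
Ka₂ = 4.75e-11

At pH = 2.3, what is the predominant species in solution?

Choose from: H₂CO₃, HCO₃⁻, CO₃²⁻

pKa₁ = 6.38, pKa₂ = 10.32. For a polyprotic acid the predominant species crosses at each pKa: below pKa_n the protonated form dominates, above it the deprotonated form does. At pH = 2.3, the predominant species is H₂CO₃.

H₂CO₃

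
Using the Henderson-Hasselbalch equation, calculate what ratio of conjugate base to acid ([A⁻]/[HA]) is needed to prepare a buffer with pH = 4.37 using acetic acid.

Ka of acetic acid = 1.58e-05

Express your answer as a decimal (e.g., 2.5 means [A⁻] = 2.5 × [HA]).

pKa = -log(1.58e-05) = 4.8013. pH = pKa + log([A⁻]/[HA]), so log([A⁻]/[HA]) = pH − pKa = 4.37 − 4.8013 = -0.4313. [A⁻]/[HA] = 10^(-0.4313) = 0.370

[A⁻]/[HA] = 0.370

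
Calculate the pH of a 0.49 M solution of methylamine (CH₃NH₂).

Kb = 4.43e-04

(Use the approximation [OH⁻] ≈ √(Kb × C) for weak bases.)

[OH⁻] = √(Kb × C) = √(4.43e-04 × 0.49) = 1.4733e-02. pOH = 1.83, pH = 14 - pOH

pH = 12.17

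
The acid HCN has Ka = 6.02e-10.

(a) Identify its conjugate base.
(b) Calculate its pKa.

(a) The conjugate base is formed by removing one H⁺ from HCN, giving CN⁻. (b) pKa = -log(Ka) = -log(6.02e-10) = 9.22.

Conjugate base: CN⁻; pK_a = 9.22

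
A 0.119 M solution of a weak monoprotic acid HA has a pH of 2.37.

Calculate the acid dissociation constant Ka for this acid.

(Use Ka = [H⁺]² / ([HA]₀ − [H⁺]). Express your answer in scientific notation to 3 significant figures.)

[H⁺] = 10^(−pH) = 10^(−2.37) = 4.266e-03 M. For HA ⇌ H⁺ + A⁻, Ka = [H⁺][A⁻]/[HA] = [H⁺]² / ([HA]₀ − [H⁺]) = (4.266e-03)² / (0.119 − 4.266e-03) = 1.59e-04.

K_a = 1.59e-04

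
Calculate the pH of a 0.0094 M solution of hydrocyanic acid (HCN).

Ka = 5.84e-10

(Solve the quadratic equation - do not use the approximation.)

x² + Ka×x - Ka×C = 0. Using quadratic formula: [H⁺] = 2.3427e-06

pH = 5.63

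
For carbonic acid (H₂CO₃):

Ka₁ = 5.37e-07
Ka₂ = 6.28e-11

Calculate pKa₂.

pKa₂ = -log(Ka₂) = -log(6.28e-11) = 10.20.

pK_{a2} = 10.20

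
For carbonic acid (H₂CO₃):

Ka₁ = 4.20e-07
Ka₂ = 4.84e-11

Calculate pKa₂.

pKa₂ = -log(Ka₂) = -log(4.84e-11) = 10.32.

pK_{a2} = 10.32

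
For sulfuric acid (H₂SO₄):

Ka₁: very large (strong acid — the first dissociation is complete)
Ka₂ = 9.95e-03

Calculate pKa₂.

pKa₂ = -log(Ka₂) = -log(9.95e-03) = 2.00.

pK_{a2} = 2.00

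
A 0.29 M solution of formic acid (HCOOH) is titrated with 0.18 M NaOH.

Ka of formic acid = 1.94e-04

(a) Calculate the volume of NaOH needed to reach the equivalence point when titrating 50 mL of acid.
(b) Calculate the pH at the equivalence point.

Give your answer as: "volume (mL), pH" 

moles acid = 0.29 × 50/1000 = 0.0145 mol; V_base = moles/0.18 × 1000 = 80.6 mL. At equivalence only the conjugate base is present: [A⁻] = 0.0145/0.131 = 1.1106e-01 M. Kb = Kw/Ka = 5.15e-11; [OH⁻] = √(Kb × [A⁻]) = 2.3927e-06; pOH = 5.62; pH = 14 - pOH = 8.38.

V = 80.6 mL, pH = 8.38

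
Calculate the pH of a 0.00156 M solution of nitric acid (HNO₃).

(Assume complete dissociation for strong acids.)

[H⁺] = 0.00156 M for strong acid. pH = -log[H⁺] = -log(0.00156)

pH = 2.81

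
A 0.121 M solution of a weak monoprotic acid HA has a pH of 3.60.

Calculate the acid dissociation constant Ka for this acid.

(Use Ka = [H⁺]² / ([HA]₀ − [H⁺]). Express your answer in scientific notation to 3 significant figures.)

[H⁺] = 10^(−pH) = 10^(−3.60) = 2.512e-04 M. For HA ⇌ H⁺ + A⁻, Ka = [H⁺][A⁻]/[HA] = [H⁺]² / ([HA]₀ − [H⁺]) = (2.512e-04)² / (0.121 − 2.512e-04) = 5.23e-07.

K_a = 5.23e-07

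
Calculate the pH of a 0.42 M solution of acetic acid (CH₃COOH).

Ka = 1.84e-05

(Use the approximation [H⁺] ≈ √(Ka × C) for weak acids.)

[H⁺] = √(Ka × C) = √(1.84e-05 × 0.42) = 2.7799e-03. pH = -log(2.7799e-03)

pH = 2.56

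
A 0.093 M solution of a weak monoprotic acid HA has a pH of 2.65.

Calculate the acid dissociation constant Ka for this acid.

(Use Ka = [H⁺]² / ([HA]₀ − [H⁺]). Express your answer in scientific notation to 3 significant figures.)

[H⁺] = 10^(−pH) = 10^(−2.65) = 2.239e-03 M. For HA ⇌ H⁺ + A⁻, Ka = [H⁺][A⁻]/[HA] = [H⁺]² / ([HA]₀ − [H⁺]) = (2.239e-03)² / (0.093 − 2.239e-03) = 5.52e-05.

K_a = 5.52e-05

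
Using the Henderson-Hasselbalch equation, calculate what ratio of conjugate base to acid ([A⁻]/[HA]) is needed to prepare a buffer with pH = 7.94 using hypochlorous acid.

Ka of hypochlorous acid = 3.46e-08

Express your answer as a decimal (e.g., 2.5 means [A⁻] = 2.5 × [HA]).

pKa = -log(3.46e-08) = 7.4609. pH = pKa + log([A⁻]/[HA]), so log([A⁻]/[HA]) = pH − pKa = 7.94 − 7.4609 = 0.4791. [A⁻]/[HA] = 10^(0.4791) = 3.01

[A⁻]/[HA] = 3.01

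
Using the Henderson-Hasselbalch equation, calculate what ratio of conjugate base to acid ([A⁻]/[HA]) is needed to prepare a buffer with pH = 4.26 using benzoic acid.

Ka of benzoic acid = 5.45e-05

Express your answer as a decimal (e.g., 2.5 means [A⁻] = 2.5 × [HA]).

pKa = -log(5.45e-05) = 4.2636. pH = pKa + log([A⁻]/[HA]), so log([A⁻]/[HA]) = pH − pKa = 4.26 − 4.2636 = -0.0036. [A⁻]/[HA] = 10^(-0.0036) = 0.992

[A⁻]/[HA] = 0.992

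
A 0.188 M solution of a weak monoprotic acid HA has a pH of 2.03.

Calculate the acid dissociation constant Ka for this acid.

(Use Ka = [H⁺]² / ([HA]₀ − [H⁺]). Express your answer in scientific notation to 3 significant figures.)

[H⁺] = 10^(−pH) = 10^(−2.03) = 9.333e-03 M. For HA ⇌ H⁺ + A⁻, Ka = [H⁺][A⁻]/[HA] = [H⁺]² / ([HA]₀ − [H⁺]) = (9.333e-03)² / (0.188 − 9.333e-03) = 4.87e-04.

K_a = 4.87e-04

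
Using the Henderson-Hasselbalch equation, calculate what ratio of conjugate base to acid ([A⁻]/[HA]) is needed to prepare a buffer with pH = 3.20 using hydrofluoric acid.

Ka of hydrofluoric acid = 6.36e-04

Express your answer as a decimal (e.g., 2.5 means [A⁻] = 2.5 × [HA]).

pKa = -log(6.36e-04) = 3.1965. pH = pKa + log([A⁻]/[HA]), so log([A⁻]/[HA]) = pH − pKa = 3.20 − 3.1965 = 0.0035. [A⁻]/[HA] = 10^(0.0035) = 1.01

[A⁻]/[HA] = 1.01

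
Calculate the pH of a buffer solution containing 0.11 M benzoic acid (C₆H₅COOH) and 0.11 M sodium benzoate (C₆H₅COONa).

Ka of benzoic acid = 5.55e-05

pKa = -log(5.55e-05) = 4.26. pH = pKa + log([A⁻]/[HA]) = 4.26 + log(0.11/0.11)

pH = 4.26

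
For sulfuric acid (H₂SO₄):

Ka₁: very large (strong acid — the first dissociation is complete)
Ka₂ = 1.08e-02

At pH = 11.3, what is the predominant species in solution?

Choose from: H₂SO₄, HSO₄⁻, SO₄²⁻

The first dissociation is complete, so H₂SO₄ itself is never the predominant species in water; pKa₂ = -log(1.08e-02) = 1.97. For a polyprotic acid the predominant species crosses at each pKa: below pKa_n the protonated form dominates, above it the deprotonated form does. At pH = 11.3, the predominant species is SO₄²⁻.

SO₄²⁻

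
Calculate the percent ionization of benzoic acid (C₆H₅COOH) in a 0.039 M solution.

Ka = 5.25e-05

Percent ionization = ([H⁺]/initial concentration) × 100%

Using Ka equilibrium: x² + Ka×x - Ka×C = 0. Solving: [H⁺] = 1.4049e-03. Percent = (1.4049e-03/0.039) × 100

Percent ionization = 3.6%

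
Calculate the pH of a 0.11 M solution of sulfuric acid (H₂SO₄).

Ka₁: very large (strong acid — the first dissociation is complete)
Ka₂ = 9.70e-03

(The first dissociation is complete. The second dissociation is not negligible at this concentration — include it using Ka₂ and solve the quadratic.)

First dissociation is complete: [H⁺]₀ = [HSO₄⁻]₀ = C = 0.11 M. Second dissociation HSO₄⁻ ⇌ H⁺ + SO₄²⁻: let x = [SO₄²⁻]. Ka₂ = (C + x)·x / (C − x) = 9.70e-03 → x² + (C + Ka₂)·x − Ka₂·C = 0 → x² + 0.11970·x − 1.067e-03 = 0. x = (−0.11970 + √(0.11970² + 4 × 1.067e-03)) / 2 = 8.3337e-03 M. [H⁺] = C + x = 0.11 + 8.3337e-03 = 1.1833e-01 M. pH = -log(1.1833e-01) = 0.93.

pH = 0.93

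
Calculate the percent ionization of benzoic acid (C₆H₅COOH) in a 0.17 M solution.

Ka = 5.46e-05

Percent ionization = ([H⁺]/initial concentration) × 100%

Using Ka equilibrium: x² + Ka×x - Ka×C = 0. Solving: [H⁺] = 3.0195e-03. Percent = (3.0195e-03/0.17) × 100

Percent ionization = 1.78%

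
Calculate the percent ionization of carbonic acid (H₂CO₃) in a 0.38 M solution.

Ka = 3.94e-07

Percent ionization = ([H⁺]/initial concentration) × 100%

Using Ka equilibrium: x² + Ka×x - Ka×C = 0. Solving: [H⁺] = 3.8674e-04. Percent = (3.8674e-04/0.38) × 100

Percent ionization = 0.102%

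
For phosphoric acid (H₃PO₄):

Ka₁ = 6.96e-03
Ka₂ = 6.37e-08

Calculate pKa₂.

pKa₂ = -log(Ka₂) = -log(6.37e-08) = 7.20.

pK_{a2} = 7.20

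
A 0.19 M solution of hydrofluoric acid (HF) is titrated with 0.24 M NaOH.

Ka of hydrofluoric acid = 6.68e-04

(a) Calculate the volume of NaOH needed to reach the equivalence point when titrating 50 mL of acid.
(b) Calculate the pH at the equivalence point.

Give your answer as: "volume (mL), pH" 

moles acid = 0.19 × 50/1000 = 0.0095 mol; V_base = moles/0.24 × 1000 = 39.6 mL. At equivalence only the conjugate base is present: [A⁻] = 0.0095/0.090 = 1.0605e-01 M. Kb = Kw/Ka = 1.50e-11; [OH⁻] = √(Kb × [A⁻]) = 1.2600e-06; pOH = 5.90; pH = 14 - pOH = 8.10.

V = 39.6 mL, pH = 8.10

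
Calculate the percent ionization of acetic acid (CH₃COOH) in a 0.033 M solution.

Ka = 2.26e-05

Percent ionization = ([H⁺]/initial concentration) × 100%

Using Ka equilibrium: x² + Ka×x - Ka×C = 0. Solving: [H⁺] = 8.5237e-04. Percent = (8.5237e-04/0.033) × 100

Percent ionization = 2.58%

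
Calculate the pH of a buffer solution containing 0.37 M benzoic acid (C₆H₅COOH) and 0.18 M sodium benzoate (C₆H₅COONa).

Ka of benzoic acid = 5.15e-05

pKa = -log(5.15e-05) = 4.29. pH = pKa + log([A⁻]/[HA]) = 4.29 + log(0.18/0.37)

pH = 3.98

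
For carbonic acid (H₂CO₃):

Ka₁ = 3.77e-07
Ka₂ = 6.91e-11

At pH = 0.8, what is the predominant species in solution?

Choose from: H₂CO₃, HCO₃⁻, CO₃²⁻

pKa₁ = 6.42, pKa₂ = 10.16. For a polyprotic acid the predominant species crosses at each pKa: below pKa_n the protonated form dominates, above it the deprotonated form does. At pH = 0.8, the predominant species is H₂CO₃.

H₂CO₃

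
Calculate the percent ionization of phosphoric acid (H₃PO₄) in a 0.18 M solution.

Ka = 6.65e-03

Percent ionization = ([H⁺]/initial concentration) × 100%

Using Ka equilibrium: x² + Ka×x - Ka×C = 0. Solving: [H⁺] = 3.1432e-02. Percent = (3.1432e-02/0.18) × 100

Percent ionization = 17.5%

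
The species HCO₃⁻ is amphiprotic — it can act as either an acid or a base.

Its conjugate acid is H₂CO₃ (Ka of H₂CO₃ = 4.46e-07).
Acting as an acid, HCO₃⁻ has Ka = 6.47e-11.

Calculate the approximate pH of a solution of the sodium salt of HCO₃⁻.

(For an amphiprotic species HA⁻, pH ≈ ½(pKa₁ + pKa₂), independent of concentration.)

pKa₁ = -log(4.46e-07) = 6.35; pKa₂ = -log(6.47e-11) = 10.19. For an amphiprotic species, pH ≈ ½(pKa₁ + pKa₂) = ½(6.35 + 10.19) = 8.27.

pH = 8.27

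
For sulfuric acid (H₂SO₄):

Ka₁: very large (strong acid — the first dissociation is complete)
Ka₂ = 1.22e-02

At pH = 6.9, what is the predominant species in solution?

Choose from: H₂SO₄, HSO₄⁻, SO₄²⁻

The first dissociation is complete, so H₂SO₄ itself is never the predominant species in water; pKa₂ = -log(1.22e-02) = 1.91. For a polyprotic acid the predominant species crosses at each pKa: below pKa_n the protonated form dominates, above it the deprotonated form does. At pH = 6.9, the predominant species is SO₄²⁻.

SO₄²⁻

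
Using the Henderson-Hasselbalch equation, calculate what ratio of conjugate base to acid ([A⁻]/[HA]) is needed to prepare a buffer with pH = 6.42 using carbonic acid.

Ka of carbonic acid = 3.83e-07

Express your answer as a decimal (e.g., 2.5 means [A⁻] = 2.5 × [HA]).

pKa = -log(3.83e-07) = 6.4168. pH = pKa + log([A⁻]/[HA]), so log([A⁻]/[HA]) = pH − pKa = 6.42 − 6.4168 = 0.0032. [A⁻]/[HA] = 10^(0.0032) = 1.01

[A⁻]/[HA] = 1.01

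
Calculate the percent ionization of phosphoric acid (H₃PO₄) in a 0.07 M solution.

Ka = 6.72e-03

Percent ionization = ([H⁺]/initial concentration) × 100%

Using Ka equilibrium: x² + Ka×x - Ka×C = 0. Solving: [H⁺] = 1.8587e-02. Percent = (1.8587e-02/0.07) × 100

Percent ionization = 26.6%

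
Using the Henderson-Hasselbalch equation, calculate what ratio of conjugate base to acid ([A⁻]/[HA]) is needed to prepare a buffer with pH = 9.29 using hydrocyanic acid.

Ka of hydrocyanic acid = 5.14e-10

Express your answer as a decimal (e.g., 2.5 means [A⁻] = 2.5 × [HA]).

pKa = -log(5.14e-10) = 9.2890. pH = pKa + log([A⁻]/[HA]), so log([A⁻]/[HA]) = pH − pKa = 9.29 − 9.2890 = 0.0010. [A⁻]/[HA] = 10^(0.0010) = 1.00

[A⁻]/[HA] = 1.00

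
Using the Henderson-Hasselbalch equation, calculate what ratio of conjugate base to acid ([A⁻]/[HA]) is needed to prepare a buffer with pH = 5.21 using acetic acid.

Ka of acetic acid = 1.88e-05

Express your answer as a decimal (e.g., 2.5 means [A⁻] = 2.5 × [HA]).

pKa = -log(1.88e-05) = 4.7258. pH = pKa + log([A⁻]/[HA]), so log([A⁻]/[HA]) = pH − pKa = 5.21 − 4.7258 = 0.4842. [A⁻]/[HA] = 10^(0.4842) = 3.05

[A⁻]/[HA] = 3.05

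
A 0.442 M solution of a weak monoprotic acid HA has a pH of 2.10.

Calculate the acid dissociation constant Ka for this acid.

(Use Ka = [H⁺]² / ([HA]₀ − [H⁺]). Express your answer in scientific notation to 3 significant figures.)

[H⁺] = 10^(−pH) = 10^(−2.10) = 7.943e-03 M. For HA ⇌ H⁺ + A⁻, Ka = [H⁺][A⁻]/[HA] = [H⁺]² / ([HA]₀ − [H⁺]) = (7.943e-03)² / (0.442 − 7.943e-03) = 1.45e-04.

K_a = 1.45e-04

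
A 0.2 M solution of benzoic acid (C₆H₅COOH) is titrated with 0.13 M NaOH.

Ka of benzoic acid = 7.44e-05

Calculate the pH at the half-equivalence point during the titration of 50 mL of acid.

At half-equivalence [HA] = [A⁻], so Henderson-Hasselbalch gives pH = pKa = -log(7.44e-05) = 4.13.

pH = pKa = 4.13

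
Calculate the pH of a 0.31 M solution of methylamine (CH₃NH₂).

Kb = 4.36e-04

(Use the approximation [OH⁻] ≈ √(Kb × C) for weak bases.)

[OH⁻] = √(Kb × C) = √(4.36e-04 × 0.31) = 1.1626e-02. pOH = 1.93, pH = 14 - pOH

pH = 12.07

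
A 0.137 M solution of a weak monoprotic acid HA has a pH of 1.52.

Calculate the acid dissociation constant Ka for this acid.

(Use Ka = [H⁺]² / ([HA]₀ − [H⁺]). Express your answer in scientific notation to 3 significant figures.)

[H⁺] = 10^(−pH) = 10^(−1.52) = 3.020e-02 M. For HA ⇌ H⁺ + A⁻, Ka = [H⁺][A⁻]/[HA] = [H⁺]² / ([HA]₀ − [H⁺]) = (3.020e-02)² / (0.137 − 3.020e-02) = 8.54e-03.

K_a = 8.54e-03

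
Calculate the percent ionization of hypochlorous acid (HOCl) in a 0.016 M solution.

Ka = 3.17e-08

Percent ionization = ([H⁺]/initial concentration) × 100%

Using Ka equilibrium: x² + Ka×x - Ka×C = 0. Solving: [H⁺] = 2.2505e-05. Percent = (2.2505e-05/0.016) × 100

Percent ionization = 0.141%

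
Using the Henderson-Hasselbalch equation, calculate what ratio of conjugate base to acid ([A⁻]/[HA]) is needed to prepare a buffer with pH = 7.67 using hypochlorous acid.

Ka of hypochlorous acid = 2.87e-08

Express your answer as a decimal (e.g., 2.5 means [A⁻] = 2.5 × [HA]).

pKa = -log(2.87e-08) = 7.5421. pH = pKa + log([A⁻]/[HA]), so log([A⁻]/[HA]) = pH − pKa = 7.67 − 7.5421 = 0.1279. [A⁻]/[HA] = 10^(0.1279) = 1.34

[A⁻]/[HA] = 1.34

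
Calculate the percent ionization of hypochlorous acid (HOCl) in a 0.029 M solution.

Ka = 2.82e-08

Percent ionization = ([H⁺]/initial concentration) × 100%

Using Ka equilibrium: x² + Ka×x - Ka×C = 0. Solving: [H⁺] = 2.8583e-05. Percent = (2.8583e-05/0.029) × 100

Percent ionization = 0.0986%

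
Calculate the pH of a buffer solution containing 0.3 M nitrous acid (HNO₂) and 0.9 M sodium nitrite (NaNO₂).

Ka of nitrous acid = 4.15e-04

pKa = -log(4.15e-04) = 3.38. pH = pKa + log([A⁻]/[HA]) = 3.38 + log(0.9/0.3)

pH = 3.86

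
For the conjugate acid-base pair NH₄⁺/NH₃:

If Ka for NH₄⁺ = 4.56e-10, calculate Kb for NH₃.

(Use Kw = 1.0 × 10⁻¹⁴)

For a conjugate pair Ka × Kb = Kw, so Kb = Kw/Ka = 1.0 × 10⁻¹⁴ / 4.56e-10 = 2.19e-05.

K_b = 2.19e-05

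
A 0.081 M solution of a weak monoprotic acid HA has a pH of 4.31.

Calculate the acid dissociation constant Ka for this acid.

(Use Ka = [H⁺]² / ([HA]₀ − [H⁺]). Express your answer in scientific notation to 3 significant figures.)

[H⁺] = 10^(−pH) = 10^(−4.31) = 4.898e-05 M. For HA ⇌ H⁺ + A⁻, Ka = [H⁺][A⁻]/[HA] = [H⁺]² / ([HA]₀ − [H⁺]) = (4.898e-05)² / (0.081 − 4.898e-05) = 2.96e-08.

K_a = 2.96e-08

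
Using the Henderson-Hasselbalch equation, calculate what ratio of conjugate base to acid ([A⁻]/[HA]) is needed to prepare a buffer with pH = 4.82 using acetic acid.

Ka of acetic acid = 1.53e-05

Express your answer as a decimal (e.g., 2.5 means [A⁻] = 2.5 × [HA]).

pKa = -log(1.53e-05) = 4.8153. pH = pKa + log([A⁻]/[HA]), so log([A⁻]/[HA]) = pH − pKa = 4.82 − 4.8153 = 0.0047. [A⁻]/[HA] = 10^(0.0047) = 1.01

[A⁻]/[HA] = 1.01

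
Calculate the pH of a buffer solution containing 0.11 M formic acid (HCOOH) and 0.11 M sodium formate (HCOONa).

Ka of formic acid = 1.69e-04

pKa = -log(1.69e-04) = 3.77. pH = pKa + log([A⁻]/[HA]) = 3.77 + log(0.11/0.11)

pH = 3.77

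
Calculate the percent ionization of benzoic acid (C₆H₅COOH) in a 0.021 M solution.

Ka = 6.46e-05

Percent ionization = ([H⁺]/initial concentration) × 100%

Using Ka equilibrium: x² + Ka×x - Ka×C = 0. Solving: [H⁺] = 1.1329e-03. Percent = (1.1329e-03/0.021) × 100

Percent ionization = 5.39%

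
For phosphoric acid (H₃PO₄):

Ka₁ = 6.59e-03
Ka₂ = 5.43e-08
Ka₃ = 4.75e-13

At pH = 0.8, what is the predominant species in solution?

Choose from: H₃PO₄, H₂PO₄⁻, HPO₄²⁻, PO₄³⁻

pKa₁ = 2.18, pKa₂ = 7.27, pKa₃ = 12.32. For a polyprotic acid the predominant species crosses at each pKa: below pKa_n the protonated form dominates, above it the deprotonated form does. At pH = 0.8, the predominant species is H₃PO₄.

H₃PO₄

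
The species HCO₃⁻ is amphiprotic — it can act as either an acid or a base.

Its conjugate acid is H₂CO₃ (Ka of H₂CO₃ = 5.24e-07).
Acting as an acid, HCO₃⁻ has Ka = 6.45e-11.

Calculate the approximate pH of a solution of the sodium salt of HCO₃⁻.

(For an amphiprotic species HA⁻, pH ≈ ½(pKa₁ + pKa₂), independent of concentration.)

pKa₁ = -log(5.24e-07) = 6.28; pKa₂ = -log(6.45e-11) = 10.19. For an amphiprotic species, pH ≈ ½(pKa₁ + pKa₂) = ½(6.28 + 10.19) = 8.24.

pH = 8.24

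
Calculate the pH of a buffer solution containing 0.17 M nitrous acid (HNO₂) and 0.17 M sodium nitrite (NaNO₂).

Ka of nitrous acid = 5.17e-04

pKa = -log(5.17e-04) = 3.29. pH = pKa + log([A⁻]/[HA]) = 3.29 + log(0.17/0.17)

pH = 3.29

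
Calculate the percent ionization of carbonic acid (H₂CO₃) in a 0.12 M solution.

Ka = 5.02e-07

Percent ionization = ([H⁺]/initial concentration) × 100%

Using Ka equilibrium: x² + Ka×x - Ka×C = 0. Solving: [H⁺] = 2.4519e-04. Percent = (2.4519e-04/0.12) × 100

Percent ionization = 0.204%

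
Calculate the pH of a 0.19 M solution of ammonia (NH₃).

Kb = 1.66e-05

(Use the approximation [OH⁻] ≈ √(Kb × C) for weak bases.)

[OH⁻] = √(Kb × C) = √(1.66e-05 × 0.19) = 1.7760e-03. pOH = 2.75, pH = 14 - pOH

pH = 11.25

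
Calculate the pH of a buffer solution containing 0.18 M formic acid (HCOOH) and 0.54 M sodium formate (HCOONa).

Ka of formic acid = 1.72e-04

pKa = -log(1.72e-04) = 3.76. pH = pKa + log([A⁻]/[HA]) = 3.76 + log(0.54/0.18)

pH = 4.24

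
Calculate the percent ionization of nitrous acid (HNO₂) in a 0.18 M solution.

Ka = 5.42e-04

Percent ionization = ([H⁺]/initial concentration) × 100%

Using Ka equilibrium: x² + Ka×x - Ka×C = 0. Solving: [H⁺] = 9.6100e-03. Percent = (9.6100e-03/0.18) × 100

Percent ionization = 5.34%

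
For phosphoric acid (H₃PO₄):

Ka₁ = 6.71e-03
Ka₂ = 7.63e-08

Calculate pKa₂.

pKa₂ = -log(Ka₂) = -log(7.63e-08) = 7.12.

pK_{a2} = 7.12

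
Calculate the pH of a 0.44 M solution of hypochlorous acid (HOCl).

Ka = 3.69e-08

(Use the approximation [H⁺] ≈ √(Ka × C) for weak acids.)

[H⁺] = √(Ka × C) = √(3.69e-08 × 0.44) = 1.2742e-04. pH = -log(1.2742e-04)

pH = 3.89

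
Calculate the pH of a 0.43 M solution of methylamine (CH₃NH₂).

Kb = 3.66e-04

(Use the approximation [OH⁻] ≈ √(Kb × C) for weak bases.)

[OH⁻] = √(Kb × C) = √(3.66e-04 × 0.43) = 1.2545e-02. pOH = 1.90, pH = 14 - pOH

pH = 12.10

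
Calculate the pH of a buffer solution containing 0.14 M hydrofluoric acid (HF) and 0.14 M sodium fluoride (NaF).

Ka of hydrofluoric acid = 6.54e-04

pKa = -log(6.54e-04) = 3.18. pH = pKa + log([A⁻]/[HA]) = 3.18 + log(0.14/0.14)

pH = 3.18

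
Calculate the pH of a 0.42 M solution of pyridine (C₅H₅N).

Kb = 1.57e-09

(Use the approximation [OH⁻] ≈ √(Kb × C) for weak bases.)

[OH⁻] = √(Kb × C) = √(1.57e-09 × 0.42) = 2.5679e-05. pOH = 4.59, pH = 14 - pOH

pH = 9.41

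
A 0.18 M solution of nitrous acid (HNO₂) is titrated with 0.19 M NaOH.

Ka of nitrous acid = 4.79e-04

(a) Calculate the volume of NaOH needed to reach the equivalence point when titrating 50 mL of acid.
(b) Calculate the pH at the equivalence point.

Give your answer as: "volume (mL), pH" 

moles acid = 0.18 × 50/1000 = 0.009 mol; V_base = moles/0.19 × 1000 = 47.4 mL. At equivalence only the conjugate base is present: [A⁻] = 0.009/0.097 = 9.2432e-02 M. Kb = Kw/Ka = 2.09e-11; [OH⁻] = √(Kb × [A⁻]) = 1.3891e-06; pOH = 5.86; pH = 14 - pOH = 8.14.

V = 47.4 mL, pH = 8.14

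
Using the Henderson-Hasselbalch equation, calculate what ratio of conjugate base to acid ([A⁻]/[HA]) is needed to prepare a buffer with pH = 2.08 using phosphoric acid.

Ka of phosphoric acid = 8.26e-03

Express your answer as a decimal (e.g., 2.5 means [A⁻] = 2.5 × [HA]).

pKa = -log(8.26e-03) = 2.0830. pH = pKa + log([A⁻]/[HA]), so log([A⁻]/[HA]) = pH − pKa = 2.08 − 2.0830 = -0.0030. [A⁻]/[HA] = 10^(-0.0030) = 0.993

[A⁻]/[HA] = 0.993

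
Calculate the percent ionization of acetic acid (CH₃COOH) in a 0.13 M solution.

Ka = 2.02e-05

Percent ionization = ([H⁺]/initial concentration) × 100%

Using Ka equilibrium: x² + Ka×x - Ka×C = 0. Solving: [H⁺] = 1.6104e-03. Percent = (1.6104e-03/0.13) × 100

Percent ionization = 1.24%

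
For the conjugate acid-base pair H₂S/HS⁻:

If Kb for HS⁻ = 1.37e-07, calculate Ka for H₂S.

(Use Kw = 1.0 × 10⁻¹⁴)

For a conjugate pair Ka × Kb = Kw, so Ka = Kw/Kb = 1.0 × 10⁻¹⁴ / 1.37e-07 = 7.30e-08.

K_a = 7.30e-08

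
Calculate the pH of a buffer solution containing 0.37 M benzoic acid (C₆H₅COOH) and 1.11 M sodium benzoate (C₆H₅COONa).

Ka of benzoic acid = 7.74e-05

pKa = -log(7.74e-05) = 4.11. pH = pKa + log([A⁻]/[HA]) = 4.11 + log(1.11/0.37)

pH = 4.59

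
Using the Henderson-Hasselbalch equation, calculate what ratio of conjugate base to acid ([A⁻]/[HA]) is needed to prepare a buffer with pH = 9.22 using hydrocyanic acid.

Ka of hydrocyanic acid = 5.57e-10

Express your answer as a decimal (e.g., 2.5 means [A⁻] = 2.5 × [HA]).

pKa = -log(5.57e-10) = 9.2541. pH = pKa + log([A⁻]/[HA]), so log([A⁻]/[HA]) = pH − pKa = 9.22 − 9.2541 = -0.0341. [A⁻]/[HA] = 10^(-0.0341) = 0.924

[A⁻]/[HA] = 0.924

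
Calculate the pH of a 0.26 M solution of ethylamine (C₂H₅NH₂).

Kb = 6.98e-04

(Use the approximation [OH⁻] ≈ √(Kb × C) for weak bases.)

[OH⁻] = √(Kb × C) = √(6.98e-04 × 0.26) = 1.3471e-02. pOH = 1.87, pH = 14 - pOH

pH = 12.13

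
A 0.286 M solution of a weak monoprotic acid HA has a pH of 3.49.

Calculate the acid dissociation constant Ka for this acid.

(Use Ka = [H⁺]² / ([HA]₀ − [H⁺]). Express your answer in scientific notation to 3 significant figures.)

[H⁺] = 10^(−pH) = 10^(−3.49) = 3.236e-04 M. For HA ⇌ H⁺ + A⁻, Ka = [H⁺][A⁻]/[HA] = [H⁺]² / ([HA]₀ − [H⁺]) = (3.236e-04)² / (0.286 − 3.236e-04) = 3.67e-07.

K_a = 3.67e-07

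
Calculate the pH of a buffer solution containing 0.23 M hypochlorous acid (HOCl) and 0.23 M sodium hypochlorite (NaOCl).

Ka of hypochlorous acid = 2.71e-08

pKa = -log(2.71e-08) = 7.57. pH = pKa + log([A⁻]/[HA]) = 7.57 + log(0.23/0.23)

pH = 7.57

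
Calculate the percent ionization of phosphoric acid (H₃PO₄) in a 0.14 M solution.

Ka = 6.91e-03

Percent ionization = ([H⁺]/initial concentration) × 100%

Using Ka equilibrium: x² + Ka×x - Ka×C = 0. Solving: [H⁺] = 2.7839e-02. Percent = (2.7839e-02/0.14) × 100

Percent ionization = 19.9%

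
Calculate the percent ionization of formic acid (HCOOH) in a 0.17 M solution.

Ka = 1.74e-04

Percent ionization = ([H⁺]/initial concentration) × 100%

Using Ka equilibrium: x² + Ka×x - Ka×C = 0. Solving: [H⁺] = 5.3524e-03. Percent = (5.3524e-03/0.17) × 100

Percent ionization = 3.15%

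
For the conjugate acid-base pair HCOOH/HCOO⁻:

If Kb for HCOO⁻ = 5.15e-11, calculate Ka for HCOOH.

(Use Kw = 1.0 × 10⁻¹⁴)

For a conjugate pair Ka × Kb = Kw, so Ka = Kw/Kb = 1.0 × 10⁻¹⁴ / 5.15e-11 = 1.94e-04.

K_a = 1.94e-04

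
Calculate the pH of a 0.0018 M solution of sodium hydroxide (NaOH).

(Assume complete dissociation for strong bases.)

[OH⁻] = 0.0018 M for strong base. pOH = -log[OH⁻] = 2.74, pH = 14 - pOH

pH = 11.26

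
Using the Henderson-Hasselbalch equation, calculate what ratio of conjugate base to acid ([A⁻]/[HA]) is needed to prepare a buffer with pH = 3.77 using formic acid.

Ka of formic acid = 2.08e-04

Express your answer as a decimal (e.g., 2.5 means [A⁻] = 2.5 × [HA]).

pKa = -log(2.08e-04) = 3.6819. pH = pKa + log([A⁻]/[HA]), so log([A⁻]/[HA]) = pH − pKa = 3.77 − 3.6819 = 0.0881. [A⁻]/[HA] = 10^(0.0881) = 1.22

[A⁻]/[HA] = 1.22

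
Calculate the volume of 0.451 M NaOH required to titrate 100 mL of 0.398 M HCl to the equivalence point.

At equivalence: moles acid = moles base. moles HCl = 0.398 × 100/1000 = 0.0398 mol. V_base = moles / 0.451 × 1000 = 88.2 mL.

V_{base} = 88.2 mL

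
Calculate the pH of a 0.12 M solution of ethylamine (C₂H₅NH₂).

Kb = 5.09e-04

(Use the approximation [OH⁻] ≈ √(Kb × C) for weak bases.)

[OH⁻] = √(Kb × C) = √(5.09e-04 × 0.12) = 7.8154e-03. pOH = 2.11, pH = 14 - pOH

pH = 11.89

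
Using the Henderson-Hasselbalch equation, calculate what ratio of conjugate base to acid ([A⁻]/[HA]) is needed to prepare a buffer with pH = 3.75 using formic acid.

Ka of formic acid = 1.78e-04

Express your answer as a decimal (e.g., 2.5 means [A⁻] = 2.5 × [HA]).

pKa = -log(1.78e-04) = 3.7496. pH = pKa + log([A⁻]/[HA]), so log([A⁻]/[HA]) = pH − pKa = 3.75 − 3.7496 = 0.0004. [A⁻]/[HA] = 10^(0.0004) = 1.00

[A⁻]/[HA] = 1.00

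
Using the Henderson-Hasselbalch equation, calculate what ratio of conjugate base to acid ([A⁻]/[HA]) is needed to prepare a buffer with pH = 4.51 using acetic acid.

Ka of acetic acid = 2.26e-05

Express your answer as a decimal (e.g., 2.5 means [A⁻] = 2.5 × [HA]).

pKa = -log(2.26e-05) = 4.6459. pH = pKa + log([A⁻]/[HA]), so log([A⁻]/[HA]) = pH − pKa = 4.51 − 4.6459 = -0.1359. [A⁻]/[HA] = 10^(-0.1359) = 0.731

[A⁻]/[HA] = 0.731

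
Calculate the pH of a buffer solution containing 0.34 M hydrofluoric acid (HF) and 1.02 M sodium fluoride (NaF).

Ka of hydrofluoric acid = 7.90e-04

pKa = -log(7.90e-04) = 3.10. pH = pKa + log([A⁻]/[HA]) = 3.10 + log(1.02/0.34)

pH = 3.58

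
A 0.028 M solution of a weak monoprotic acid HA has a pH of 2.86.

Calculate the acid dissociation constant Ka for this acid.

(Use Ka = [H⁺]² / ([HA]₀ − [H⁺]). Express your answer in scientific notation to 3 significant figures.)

[H⁺] = 10^(−pH) = 10^(−2.86) = 1.380e-03 M. For HA ⇌ H⁺ + A⁻, Ka = [H⁺][A⁻]/[HA] = [H⁺]² / ([HA]₀ − [H⁺]) = (1.380e-03)² / (0.028 − 1.380e-03) = 7.16e-05.

K_a = 7.16e-05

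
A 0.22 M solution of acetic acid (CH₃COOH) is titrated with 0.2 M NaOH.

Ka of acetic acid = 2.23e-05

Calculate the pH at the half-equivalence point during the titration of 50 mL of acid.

At half-equivalence [HA] = [A⁻], so Henderson-Hasselbalch gives pH = pKa = -log(2.23e-05) = 4.65.

pH = pKa = 4.65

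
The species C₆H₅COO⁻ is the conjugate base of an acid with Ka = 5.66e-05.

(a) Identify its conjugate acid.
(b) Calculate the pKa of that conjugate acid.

(a) The conjugate acid is formed by adding one H⁺ to C₆H₅COO⁻, giving C₆H₅COOH. (b) pKa = -log(Ka) = -log(5.66e-05) = 4.25.

Conjugate acid: C₆H₅COOH; pK_a = 4.25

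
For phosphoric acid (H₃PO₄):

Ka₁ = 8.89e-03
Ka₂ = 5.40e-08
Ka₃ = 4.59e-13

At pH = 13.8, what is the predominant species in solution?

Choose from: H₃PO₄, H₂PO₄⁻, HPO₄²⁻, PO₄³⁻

pKa₁ = 2.05, pKa₂ = 7.27, pKa₃ = 12.34. For a polyprotic acid the predominant species crosses at each pKa: below pKa_n the protonated form dominates, above it the deprotonated form does. At pH = 13.8, the predominant species is PO₄³⁻.

PO₄³⁻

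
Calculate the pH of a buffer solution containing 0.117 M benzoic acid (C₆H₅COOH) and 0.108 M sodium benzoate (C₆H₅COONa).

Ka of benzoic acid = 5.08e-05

pKa = -log(5.08e-05) = 4.29. pH = pKa + log([A⁻]/[HA]) = 4.29 + log(0.108/0.117)

pH = 4.26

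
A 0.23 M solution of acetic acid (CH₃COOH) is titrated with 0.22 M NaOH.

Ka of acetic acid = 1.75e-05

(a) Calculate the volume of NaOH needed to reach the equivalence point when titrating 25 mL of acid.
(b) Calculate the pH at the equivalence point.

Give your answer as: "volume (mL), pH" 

moles acid = 0.23 × 25/1000 = 0.00575 mol; V_base = moles/0.22 × 1000 = 26.1 mL. At equivalence only the conjugate base is present: [A⁻] = 0.00575/0.051 = 1.1244e-01 M. Kb = Kw/Ka = 5.71e-10; [OH⁻] = √(Kb × [A⁻]) = 8.0159e-06; pOH = 5.10; pH = 14 - pOH = 8.90.

V = 26.1 mL, pH = 8.90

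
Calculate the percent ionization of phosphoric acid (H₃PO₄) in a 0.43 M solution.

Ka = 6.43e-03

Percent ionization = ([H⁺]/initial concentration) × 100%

Using Ka equilibrium: x² + Ka×x - Ka×C = 0. Solving: [H⁺] = 4.9466e-02. Percent = (4.9466e-02/0.43) × 100

Percent ionization = 11.5%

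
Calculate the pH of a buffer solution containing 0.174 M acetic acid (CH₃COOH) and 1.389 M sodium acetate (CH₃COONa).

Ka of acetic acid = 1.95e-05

pKa = -log(1.95e-05) = 4.71. pH = pKa + log([A⁻]/[HA]) = 4.71 + log(1.389/0.174)

pH = 5.61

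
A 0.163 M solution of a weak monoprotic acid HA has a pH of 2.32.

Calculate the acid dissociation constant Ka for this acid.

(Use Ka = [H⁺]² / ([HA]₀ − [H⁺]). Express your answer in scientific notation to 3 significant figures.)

[H⁺] = 10^(−pH) = 10^(−2.32) = 4.786e-03 M. For HA ⇌ H⁺ + A⁻, Ka = [H⁺][A⁻]/[HA] = [H⁺]² / ([HA]₀ − [H⁺]) = (4.786e-03)² / (0.163 − 4.786e-03) = 1.45e-04.

K_a = 1.45e-04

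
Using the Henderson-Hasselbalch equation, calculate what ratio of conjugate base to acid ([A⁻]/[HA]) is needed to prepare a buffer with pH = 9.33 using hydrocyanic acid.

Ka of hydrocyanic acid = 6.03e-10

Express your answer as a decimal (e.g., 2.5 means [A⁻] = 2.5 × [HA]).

pKa = -log(6.03e-10) = 9.2197. pH = pKa + log([A⁻]/[HA]), so log([A⁻]/[HA]) = pH − pKa = 9.33 − 9.2197 = 0.1103. [A⁻]/[HA] = 10^(0.1103) = 1.29

[A⁻]/[HA] = 1.29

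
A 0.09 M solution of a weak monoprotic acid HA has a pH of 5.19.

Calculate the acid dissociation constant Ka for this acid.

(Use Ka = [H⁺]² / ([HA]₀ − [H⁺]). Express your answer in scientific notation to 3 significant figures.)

[H⁺] = 10^(−pH) = 10^(−5.19) = 6.457e-06 M. For HA ⇌ H⁺ + A⁻, Ka = [H⁺][A⁻]/[HA] = [H⁺]² / ([HA]₀ − [H⁺]) = (6.457e-06)² / (0.09 − 6.457e-06) = 4.63e-10.

K_a = 4.63e-10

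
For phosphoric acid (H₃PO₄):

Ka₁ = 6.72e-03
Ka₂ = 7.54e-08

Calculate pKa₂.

pKa₂ = -log(Ka₂) = -log(7.54e-08) = 7.12.

pK_{a2} = 7.12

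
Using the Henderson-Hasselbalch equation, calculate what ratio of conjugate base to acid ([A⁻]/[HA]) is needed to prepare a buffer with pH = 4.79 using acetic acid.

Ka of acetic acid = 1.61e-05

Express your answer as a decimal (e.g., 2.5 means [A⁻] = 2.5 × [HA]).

pKa = -log(1.61e-05) = 4.7932. pH = pKa + log([A⁻]/[HA]), so log([A⁻]/[HA]) = pH − pKa = 4.79 − 4.7932 = -0.0032. [A⁻]/[HA] = 10^(-0.0032) = 0.993

[A⁻]/[HA] = 0.993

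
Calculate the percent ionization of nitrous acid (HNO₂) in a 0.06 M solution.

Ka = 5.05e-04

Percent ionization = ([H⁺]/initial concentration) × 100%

Using Ka equilibrium: x² + Ka×x - Ka×C = 0. Solving: [H⁺] = 5.2578e-03. Percent = (5.2578e-03/0.06) × 100

Percent ionization = 8.76%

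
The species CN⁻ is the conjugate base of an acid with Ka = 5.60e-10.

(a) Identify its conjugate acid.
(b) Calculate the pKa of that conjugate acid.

(a) The conjugate acid is formed by adding one H⁺ to CN⁻, giving HCN. (b) pKa = -log(Ka) = -log(5.60e-10) = 9.25.

Conjugate acid: HCN; pK_a = 9.25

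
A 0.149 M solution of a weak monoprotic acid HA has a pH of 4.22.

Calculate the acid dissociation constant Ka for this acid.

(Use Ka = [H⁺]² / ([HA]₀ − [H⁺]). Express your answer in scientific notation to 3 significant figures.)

[H⁺] = 10^(−pH) = 10^(−4.22) = 6.026e-05 M. For HA ⇌ H⁺ + A⁻, Ka = [H⁺][A⁻]/[HA] = [H⁺]² / ([HA]₀ − [H⁺]) = (6.026e-05)² / (0.149 − 6.026e-05) = 2.44e-08.

K_a = 2.44e-08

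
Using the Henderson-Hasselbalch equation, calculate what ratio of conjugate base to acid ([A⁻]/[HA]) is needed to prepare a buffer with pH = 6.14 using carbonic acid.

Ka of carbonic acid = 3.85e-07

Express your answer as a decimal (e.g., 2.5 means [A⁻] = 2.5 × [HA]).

pKa = -log(3.85e-07) = 6.4145. pH = pKa + log([A⁻]/[HA]), so log([A⁻]/[HA]) = pH − pKa = 6.14 − 6.4145 = -0.2745. [A⁻]/[HA] = 10^(-0.2745) = 0.531

[A⁻]/[HA] = 0.531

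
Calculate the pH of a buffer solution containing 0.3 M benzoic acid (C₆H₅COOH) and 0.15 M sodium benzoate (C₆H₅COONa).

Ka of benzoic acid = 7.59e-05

pKa = -log(7.59e-05) = 4.12. pH = pKa + log([A⁻]/[HA]) = 4.12 + log(0.15/0.3)

pH = 3.82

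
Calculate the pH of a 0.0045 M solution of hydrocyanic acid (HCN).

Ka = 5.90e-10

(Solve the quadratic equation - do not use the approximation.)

x² + Ka×x - Ka×C = 0. Using quadratic formula: [H⁺] = 1.6291e-06

pH = 5.79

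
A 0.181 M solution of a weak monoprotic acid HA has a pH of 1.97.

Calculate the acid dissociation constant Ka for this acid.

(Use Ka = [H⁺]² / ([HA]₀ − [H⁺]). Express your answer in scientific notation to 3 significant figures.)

[H⁺] = 10^(−pH) = 10^(−1.97) = 1.072e-02 M. For HA ⇌ H⁺ + A⁻, Ka = [H⁺][A⁻]/[HA] = [H⁺]² / ([HA]₀ − [H⁺]) = (1.072e-02)² / (0.181 − 1.072e-02) = 6.74e-04.

K_a = 6.74e-04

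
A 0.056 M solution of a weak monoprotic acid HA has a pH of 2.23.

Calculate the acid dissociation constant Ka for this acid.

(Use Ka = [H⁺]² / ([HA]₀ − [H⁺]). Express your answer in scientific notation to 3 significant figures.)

[H⁺] = 10^(−pH) = 10^(−2.23) = 5.888e-03 M. For HA ⇌ H⁺ + A⁻, Ka = [H⁺][A⁻]/[HA] = [H⁺]² / ([HA]₀ − [H⁺]) = (5.888e-03)² / (0.056 − 5.888e-03) = 6.92e-04.

K_a = 6.92e-04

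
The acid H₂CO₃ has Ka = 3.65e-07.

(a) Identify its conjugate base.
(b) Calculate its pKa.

(a) The conjugate base is formed by removing one H⁺ from H₂CO₃, giving HCO₃⁻. (b) pKa = -log(Ka) = -log(3.65e-07) = 6.44.

Conjugate base: HCO₃⁻; pK_a = 6.44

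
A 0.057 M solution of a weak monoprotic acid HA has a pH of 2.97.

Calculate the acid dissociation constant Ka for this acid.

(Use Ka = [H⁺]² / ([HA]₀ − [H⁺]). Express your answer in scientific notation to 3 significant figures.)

[H⁺] = 10^(−pH) = 10^(−2.97) = 1.072e-03 M. For HA ⇌ H⁺ + A⁻, Ka = [H⁺][A⁻]/[HA] = [H⁺]² / ([HA]₀ − [H⁺]) = (1.072e-03)² / (0.057 − 1.072e-03) = 2.05e-05.

K_a = 2.05e-05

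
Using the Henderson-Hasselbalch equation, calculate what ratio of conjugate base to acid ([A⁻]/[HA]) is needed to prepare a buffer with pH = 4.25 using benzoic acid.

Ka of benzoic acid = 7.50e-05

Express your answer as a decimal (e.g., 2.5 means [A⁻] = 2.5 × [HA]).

pKa = -log(7.50e-05) = 4.1249. pH = pKa + log([A⁻]/[HA]), so log([A⁻]/[HA]) = pH − pKa = 4.25 − 4.1249 = 0.1251. [A⁻]/[HA] = 10^(0.1251) = 1.33

[A⁻]/[HA] = 1.33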